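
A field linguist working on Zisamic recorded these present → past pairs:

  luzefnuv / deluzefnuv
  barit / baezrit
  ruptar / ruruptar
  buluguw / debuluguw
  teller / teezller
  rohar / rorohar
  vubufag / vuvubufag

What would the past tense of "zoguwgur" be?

"zoguwgur" has last vowel 'u'. The stems whose last vowel is 'u' (luzefnuv → deluzefnuv, buluguw → debuluguw) add the prefix de-.
So zoguwgur → dezoguwgur.

dezoguwgur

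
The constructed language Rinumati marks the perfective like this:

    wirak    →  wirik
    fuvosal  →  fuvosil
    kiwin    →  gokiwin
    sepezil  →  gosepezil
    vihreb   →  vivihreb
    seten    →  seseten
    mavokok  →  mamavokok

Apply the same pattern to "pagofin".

"pagofin" has last vowel 'i'. The stems whose last vowel is 'i' (kiwin → gokiwin, sepezil → gosepezil) add the prefix go-.
The other patterns: stems whose last vowel is 'a' change the last vowel to 'i'; stems whose last vowel is 'e' or 'o' repeat the first consonant+vowel as a prefix.
So pagofin → gopagofin.

gopagofin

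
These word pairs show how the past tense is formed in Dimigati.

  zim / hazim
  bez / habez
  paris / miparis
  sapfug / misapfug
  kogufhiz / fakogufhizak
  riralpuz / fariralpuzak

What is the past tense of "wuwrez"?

"wuwrez" has 2 vowels. The stems with 2 vowels (paris → miparis, sapfug → misapfug) add the prefix mi-.
So wuwrez → miwuwrez.

miwuwrez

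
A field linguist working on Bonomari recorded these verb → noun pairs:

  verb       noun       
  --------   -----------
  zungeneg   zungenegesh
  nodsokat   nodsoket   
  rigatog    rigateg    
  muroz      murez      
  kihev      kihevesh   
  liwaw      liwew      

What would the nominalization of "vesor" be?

zungeneg and rigatog both end in -g yet inflect differently (zungenegesh, rigateg), so the final letter is not what conditions the rule; the last vowel is.
"vesor" has last vowel 'o'. The stems whose last vowel is 'o' (rigatog → rigateg, muroz → murez) change the last vowel to 'e'.
The other pattern: stems whose last vowel is 'e' add -esh.
So vesor → veser.

veser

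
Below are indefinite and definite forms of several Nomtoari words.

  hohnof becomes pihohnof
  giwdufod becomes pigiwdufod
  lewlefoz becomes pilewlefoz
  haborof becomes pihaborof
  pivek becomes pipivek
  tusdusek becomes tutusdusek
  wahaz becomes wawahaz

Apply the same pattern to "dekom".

lewlefoz and wahaz both end in -z yet inflect differently (pilewlefoz, wawahaz), so the final letter is not what conditions the rule; the last vowel is.
"dekom" has last vowel 'o'. The stems whose last vowel is 'o' (hohnof → pihohnof, giwdufod → pigiwdufod, lewlefoz → pilewlefoz) add the prefix pi-.
The other pattern: stems whose last vowel is 'a' or 'e' repeat the first consonant+vowel as a prefix.
So dekom → pidekom.

pidekom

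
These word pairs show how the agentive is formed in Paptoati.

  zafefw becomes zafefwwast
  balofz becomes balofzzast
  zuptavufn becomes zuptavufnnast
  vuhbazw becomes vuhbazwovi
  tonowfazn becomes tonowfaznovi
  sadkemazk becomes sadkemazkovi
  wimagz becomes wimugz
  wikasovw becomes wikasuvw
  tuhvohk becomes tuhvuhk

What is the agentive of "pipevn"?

pipuvn

zafefw and vuhbazw both end in -w yet inflect differently (zafefwwast, vuhbazwovi), so the final letter is not what conditions the rule; the second-to-last letter is.
"pipevn" has second-to-last letter 'v'. The one such stem in the data (wikasovw → wikasuvw) changes the last vowel to 'u' (as do wimagz, tuhvohk), so the same rule applies.
So pipevn → pipuvn.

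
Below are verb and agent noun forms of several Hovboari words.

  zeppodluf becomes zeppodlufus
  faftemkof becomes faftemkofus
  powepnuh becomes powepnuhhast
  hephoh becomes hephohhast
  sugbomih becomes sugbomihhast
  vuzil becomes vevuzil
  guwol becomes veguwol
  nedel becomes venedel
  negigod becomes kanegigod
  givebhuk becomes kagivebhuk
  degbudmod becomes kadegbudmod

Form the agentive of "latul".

"latul" ends in -l. The stems ending in -l (vuzil → vevuzil, guwol → veguwol, nedel → venedel) add the prefix ve-.
So latul → velatul.

velatul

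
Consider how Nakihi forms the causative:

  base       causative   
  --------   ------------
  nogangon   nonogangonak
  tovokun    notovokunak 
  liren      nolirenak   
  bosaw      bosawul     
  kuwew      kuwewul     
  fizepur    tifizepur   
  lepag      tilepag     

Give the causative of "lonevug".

liren and kuwew both have last vowel 'e' yet inflect differently (nolirenak, kuwewul), so the last vowel is not what conditions the rule; the final letter is.
"lonevug" ends in -g. The one such stem in the data (lepag → tilepag) adds the prefix ti-, so the same rule applies.
So lonevug → tilonevug.

tilonevug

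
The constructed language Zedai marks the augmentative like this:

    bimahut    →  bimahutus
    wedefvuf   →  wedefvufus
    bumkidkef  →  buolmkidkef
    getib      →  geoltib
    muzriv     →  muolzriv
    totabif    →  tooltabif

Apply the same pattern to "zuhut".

"zuhut" has last vowel 'u'. The stems whose last vowel is 'u' (bimahut → bimahutus, wedefvuf → wedefvufus) add -us.
The other pattern: stems whose last vowel is 'e' or 'i' insert -ol- after the first vowel.
So zuhut → zuhutus.

zuhutus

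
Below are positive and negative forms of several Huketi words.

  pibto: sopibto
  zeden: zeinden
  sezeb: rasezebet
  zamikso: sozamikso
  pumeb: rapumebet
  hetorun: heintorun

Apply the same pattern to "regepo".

"regepo" ends in -o. The stems ending in -o (pibto → sopibto, zamikso → sozamikso) add the prefix so-.
So regepo → soregepo.

soregepo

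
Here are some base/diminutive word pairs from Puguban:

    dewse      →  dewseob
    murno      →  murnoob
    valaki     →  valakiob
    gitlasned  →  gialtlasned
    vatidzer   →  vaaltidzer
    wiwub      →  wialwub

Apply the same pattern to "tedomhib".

tealdomhib

dewse and gitlasned both have last vowel 'e' yet inflect differently (dewseob, gialtlasned), so the last vowel is not what conditions the rule; whether the stem ends in a vowel or a consonant is.
"tedomhib" ends in a consonant. The stems ending in a consonant (gitlasned → gialtlasned, vatidzer → vaaltidzer, wiwub → wialwub) insert -al- after the first vowel.
The other pattern: stems ending in a vowel add -ob.
So tedomhib → tealdomhib.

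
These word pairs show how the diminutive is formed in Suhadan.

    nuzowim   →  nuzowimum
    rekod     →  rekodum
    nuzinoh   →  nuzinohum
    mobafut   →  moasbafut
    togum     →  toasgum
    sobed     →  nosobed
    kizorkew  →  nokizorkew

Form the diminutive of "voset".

novoset

nuzowim and togum both end in -m yet inflect differently (nuzowimum, toasgum), so the final letter is not what conditions the rule; the last vowel is.
"voset" has last vowel 'e'. The stems whose last vowel is 'e' (sobed → nosobed, kizorkew → nokizorkew) add the prefix no-.
The other patterns: stems whose last vowel is 'i' or 'o' add -um; stems whose last vowel is 'u' insert -as- after the first vowel.
So voset → novoset.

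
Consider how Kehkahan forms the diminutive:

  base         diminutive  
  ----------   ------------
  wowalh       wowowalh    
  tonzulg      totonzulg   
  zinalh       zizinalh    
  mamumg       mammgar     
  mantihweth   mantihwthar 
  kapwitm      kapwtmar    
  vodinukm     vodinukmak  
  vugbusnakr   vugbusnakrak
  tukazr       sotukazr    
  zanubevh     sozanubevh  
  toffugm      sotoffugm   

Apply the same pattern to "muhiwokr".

"muhiwokr" has second-to-last letter 'k'. The stems whose second-to-last letter is 'k' (vodinukm → vodinukmak, vugbusnakr → vugbusnakrak) add -ak.
The other patterns: stems whose second-to-last letter is 'l' repeat the first consonant+vowel as a prefix; stems whose second-to-last letter is 'm' or 't' delete the last vowel and add -ar; stems whose second-to-last letter is 'g', 'v' or 'z' add the prefix so-.
So muhiwokr → muhiwokrak.

muhiwokrak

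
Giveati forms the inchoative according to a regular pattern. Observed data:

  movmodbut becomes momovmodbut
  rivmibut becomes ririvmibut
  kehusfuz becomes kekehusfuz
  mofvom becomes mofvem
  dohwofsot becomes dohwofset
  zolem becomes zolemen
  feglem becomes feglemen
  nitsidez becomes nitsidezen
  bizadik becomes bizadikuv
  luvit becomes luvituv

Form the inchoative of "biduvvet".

"biduvvet" has last vowel 'e'. The stems whose last vowel is 'e' (zolem → zolemen, feglem → feglemen, nitsidez → nitsidezen) add -en.
The other patterns: stems whose last vowel is 'u' repeat the first consonant+vowel as a prefix; stems whose last vowel is 'o' change the last vowel to 'e'; stems whose last vowel is 'i' add -uv.
So biduvvet → biduvveten.

biduvveten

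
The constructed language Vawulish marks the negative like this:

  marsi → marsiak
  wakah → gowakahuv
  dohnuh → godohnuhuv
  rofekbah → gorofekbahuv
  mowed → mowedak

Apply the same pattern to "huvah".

gohuvahuv

"huvah" ends in -h. The stems ending in -h (rofekbah → gorofekbahuv, dohnuh → godohnuhuv, wakah → gowakahuv) add go- … -uv around the stem.
So huvah → gohuvahuv.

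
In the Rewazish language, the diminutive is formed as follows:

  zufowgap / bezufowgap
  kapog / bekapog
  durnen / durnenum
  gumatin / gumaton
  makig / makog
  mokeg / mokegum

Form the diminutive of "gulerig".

gulerog

durnen and gumatin both end in -n yet inflect differently (durnenum, gumaton), so the final letter is not what conditions the rule; the last vowel is.
"gulerig" has last vowel 'i'. The stems whose last vowel is 'i' (gumatin → gumaton, makig → makog) change the last vowel to 'o'.
The other patterns: stems whose last vowel is 'e' add -um; stems whose last vowel is 'a' or 'o' add the prefix be-.
So gulerig → gulerog.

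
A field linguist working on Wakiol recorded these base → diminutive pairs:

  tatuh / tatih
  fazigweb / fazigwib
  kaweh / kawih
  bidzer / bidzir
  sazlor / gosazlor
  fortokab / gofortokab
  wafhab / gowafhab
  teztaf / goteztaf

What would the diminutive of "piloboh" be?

gopiloboh

bidzer and sazlor both end in -r yet inflect differently (bidzir, gosazlor), so the final letter is not what conditions the rule; the last vowel is.
"piloboh" has last vowel 'o'. The one such stem in the data (sazlor → gosazlor) adds the prefix go-, so the same rule applies.
So piloboh → gopiloboh.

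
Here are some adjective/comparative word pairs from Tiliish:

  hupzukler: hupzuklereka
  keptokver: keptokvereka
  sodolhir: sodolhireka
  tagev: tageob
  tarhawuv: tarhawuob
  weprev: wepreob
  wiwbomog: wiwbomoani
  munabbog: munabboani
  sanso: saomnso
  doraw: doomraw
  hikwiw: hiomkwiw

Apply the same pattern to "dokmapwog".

dokmapwoani

hupzukler and tagev both have last vowel 'e' yet inflect differently (hupzuklereka, tageob), so the last vowel is not what conditions the rule; the final letter is.
"dokmapwog" ends in -g. The stems ending in -g (wiwbomog → wiwbomoani, munabbog → munabboani) drop the final letter and add -ani.
The other patterns: stems ending in -r add -eka; stems ending in -v drop the final letter and add -ob; stems ending in -o or -w insert -om- after the first vowel.
So dokmapwog → dokmapwoani.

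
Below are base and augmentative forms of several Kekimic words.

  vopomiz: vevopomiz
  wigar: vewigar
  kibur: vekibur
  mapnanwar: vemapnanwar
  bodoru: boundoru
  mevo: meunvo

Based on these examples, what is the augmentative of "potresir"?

vepotresir

kibur and bodoru both have last vowel 'u' yet inflect differently (vekibur, boundoru), so the last vowel is not what conditions the rule; whether the stem ends in a vowel or a consonant is.
"potresir" ends in a consonant. The stems ending in a consonant (vopomiz → vevopomiz, wigar → vewigar, kibur → vekibur) add the prefix ve-.
The other pattern: stems ending in a vowel insert -un- after the first vowel.
So potresir → vepotresir.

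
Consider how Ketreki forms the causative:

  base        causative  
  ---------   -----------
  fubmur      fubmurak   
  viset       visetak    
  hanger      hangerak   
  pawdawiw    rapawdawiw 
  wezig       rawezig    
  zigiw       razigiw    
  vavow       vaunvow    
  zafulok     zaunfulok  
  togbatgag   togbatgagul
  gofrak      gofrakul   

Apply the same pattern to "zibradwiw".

pawdawiw and vavow both end in -w yet inflect differently (rapawdawiw, vaunvow), so the final letter is not what conditions the rule; the last vowel is.
"zibradwiw" has last vowel 'i'. The stems whose last vowel is 'i' (pawdawiw → rapawdawiw, wezig → rawezig, zigiw → razigiw) add the prefix ra-.
The other patterns: stems whose last vowel is 'e' or 'u' add -ak; stems whose last vowel is 'o' insert -un- after the first vowel; stems whose last vowel is 'a' add -ul.
So zibradwiw → razibradwiw.

razibradwiw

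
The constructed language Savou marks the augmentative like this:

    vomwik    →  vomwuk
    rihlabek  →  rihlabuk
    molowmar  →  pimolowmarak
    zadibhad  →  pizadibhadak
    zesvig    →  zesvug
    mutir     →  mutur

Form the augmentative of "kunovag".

pikunovagak

molowmar and mutir both end in -r yet inflect differently (pimolowmarak, mutur), so the final letter is not what conditions the rule; the last vowel is.
"kunovag" has last vowel 'a'. The stems whose last vowel is 'a' (zadibhad → pizadibhadak, molowmar → pimolowmarak) add pi- … -ak around the stem.
The other pattern: stems whose last vowel is 'e' or 'i' change the last vowel to 'u'.
So kunovag → pikunovagak.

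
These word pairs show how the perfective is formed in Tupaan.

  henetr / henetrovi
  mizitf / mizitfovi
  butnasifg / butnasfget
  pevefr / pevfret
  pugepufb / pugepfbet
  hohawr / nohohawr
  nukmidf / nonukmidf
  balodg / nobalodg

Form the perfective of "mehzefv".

mehzfvet

"mehzefv" has second-to-last letter 'f'. The stems whose second-to-last letter is 'f' (butnasifg → butnasfget, pevefr → pevfret, pugepufb → pugepfbet) delete the last vowel and add -et.
The other patterns: stems whose second-to-last letter is 't' add -ovi; stems whose second-to-last letter is 'd' or 'w' add the prefix no-.
So mehzefv → mehzfvet.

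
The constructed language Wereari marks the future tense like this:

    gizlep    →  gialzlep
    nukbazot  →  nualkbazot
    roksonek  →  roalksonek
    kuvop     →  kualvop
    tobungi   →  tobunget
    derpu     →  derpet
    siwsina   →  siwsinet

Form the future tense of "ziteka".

ziteket

nukbazot and tobungi both have 3 vowels yet inflect differently (nualkbazot, tobunget), so the number of vowels is not what conditions the rule; whether the stem ends in a vowel or a consonant is.
"ziteka" ends in a vowel. The stems ending in a vowel (tobungi → tobunget, derpu → derpet, siwsina → siwsinet) drop the final letter and add -et.
So ziteka → ziteket.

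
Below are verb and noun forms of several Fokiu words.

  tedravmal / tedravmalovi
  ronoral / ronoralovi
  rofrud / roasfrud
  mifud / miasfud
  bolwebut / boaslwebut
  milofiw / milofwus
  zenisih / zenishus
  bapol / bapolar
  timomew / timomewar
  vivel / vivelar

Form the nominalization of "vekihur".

veaskihur

tedravmal and bapol both end in -l yet inflect differently (tedravmalovi, bapolar), so the final letter is not what conditions the rule; the last vowel is.
"vekihur" has last vowel 'u'. The stems whose last vowel is 'u' (rofrud → roasfrud, mifud → miasfud, bolwebut → boaslwebut) insert -as- after the first vowel.
The other patterns: stems whose last vowel is 'a' add -ovi; stems whose last vowel is 'i' delete the last vowel and add -us; stems whose last vowel is 'e' or 'o' add -ar.
So vekihur → veaskihur.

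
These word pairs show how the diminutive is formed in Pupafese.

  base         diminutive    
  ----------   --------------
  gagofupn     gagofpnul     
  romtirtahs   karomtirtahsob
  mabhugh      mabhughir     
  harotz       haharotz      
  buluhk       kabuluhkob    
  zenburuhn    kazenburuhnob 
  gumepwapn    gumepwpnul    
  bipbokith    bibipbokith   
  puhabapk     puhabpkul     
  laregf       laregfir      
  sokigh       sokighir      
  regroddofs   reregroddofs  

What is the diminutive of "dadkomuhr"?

regroddofs and romtirtahs both end in -s yet inflect differently (reregroddofs, karomtirtahsob), so the final letter is not what conditions the rule; the second-to-last letter is.
"dadkomuhr" has second-to-last letter 'h'. The stems whose second-to-last letter is 'h' (romtirtahs → karomtirtahsob, buluhk → kabuluhkob, zenburuhn → kazenburuhnob) add ka- … -ob around the stem.
So dadkomuhr → kadadkomuhrob.

kadadkomuhrob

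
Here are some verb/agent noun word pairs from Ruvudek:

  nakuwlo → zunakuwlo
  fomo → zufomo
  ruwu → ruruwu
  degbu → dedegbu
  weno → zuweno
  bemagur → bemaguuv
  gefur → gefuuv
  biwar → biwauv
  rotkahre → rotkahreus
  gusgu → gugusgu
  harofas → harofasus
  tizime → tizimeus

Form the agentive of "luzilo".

gusgu and gefur both have last vowel 'u' yet inflect differently (gugusgu, gefuuv), so the last vowel is not what conditions the rule; the final letter is.
"luzilo" ends in -o. The stems ending in -o (weno → zuweno, fomo → zufomo, nakuwlo → zunakuwlo) add the prefix zu-.
So luzilo → zuluzilo.

zuluzilo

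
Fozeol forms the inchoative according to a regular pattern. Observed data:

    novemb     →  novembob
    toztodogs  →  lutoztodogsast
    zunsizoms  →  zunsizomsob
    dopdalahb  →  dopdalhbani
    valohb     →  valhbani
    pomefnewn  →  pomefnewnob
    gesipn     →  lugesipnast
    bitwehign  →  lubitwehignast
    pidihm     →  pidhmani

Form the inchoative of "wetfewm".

gesipn and pomefnewn both end in -n yet inflect differently (lugesipnast, pomefnewnob), so the final letter is not what conditions the rule; the second-to-last letter is.
"wetfewm" has second-to-last letter 'w'. The one such stem in the data (pomefnewn → pomefnewnob) adds -ob, so the same rule applies.
The other patterns: stems whose second-to-last letter is 'h' delete the last vowel and add -ani; stems whose second-to-last letter is 'g' or 'p' add lu- … -ast around the stem.
So wetfewm → wetfewmob.

wetfewmob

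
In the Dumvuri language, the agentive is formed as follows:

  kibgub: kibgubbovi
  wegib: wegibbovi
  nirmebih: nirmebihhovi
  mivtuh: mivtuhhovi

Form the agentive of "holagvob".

Every pair shown (kibgub → kibgubbovi, wegib → wegibbovi, nirmebih → nirmebihhovi, …) follows the same rule: double the final consonant and add -ovi.
So holagvob → holagvobbovi.

holagvobbovi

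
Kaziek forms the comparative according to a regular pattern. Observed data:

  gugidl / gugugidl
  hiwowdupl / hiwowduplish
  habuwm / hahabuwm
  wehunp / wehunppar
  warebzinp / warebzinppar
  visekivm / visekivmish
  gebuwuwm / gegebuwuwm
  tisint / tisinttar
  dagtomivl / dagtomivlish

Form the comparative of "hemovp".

"hemovp" has second-to-last letter 'v'. The stems whose second-to-last letter is 'v' (dagtomivl → dagtomivlish, visekivm → visekivmish) add -ish.
The other patterns: stems whose second-to-last letter is 'd' or 'w' repeat the first consonant+vowel as a prefix; stems whose second-to-last letter is 'n' double the final consonant and add -ar.
So hemovp → hemovpish.

hemovpish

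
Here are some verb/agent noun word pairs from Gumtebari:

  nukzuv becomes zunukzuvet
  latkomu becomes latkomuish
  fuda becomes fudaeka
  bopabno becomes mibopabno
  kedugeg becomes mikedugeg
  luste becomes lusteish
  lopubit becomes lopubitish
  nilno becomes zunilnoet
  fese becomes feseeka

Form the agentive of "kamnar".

luste and fese both end in -e yet inflect differently (lusteish, feseeka), so the final letter is not what conditions the rule; the first letter is.
"kamnar" begins with k-. The one such stem in the data (kedugeg → mikedugeg) adds the prefix mi-, so the same rule applies.
The other patterns: stems beginning with l- add -ish; stems beginning with f- add -eka; stems beginning with n- add zu- … -et around the stem.
So kamnar → mikamnar.

mikamnar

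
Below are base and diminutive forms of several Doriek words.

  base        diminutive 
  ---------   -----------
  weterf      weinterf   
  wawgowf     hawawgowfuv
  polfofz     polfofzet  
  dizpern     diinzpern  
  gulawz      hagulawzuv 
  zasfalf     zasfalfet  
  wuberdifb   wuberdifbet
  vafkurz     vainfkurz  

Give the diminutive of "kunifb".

"kunifb" has second-to-last letter 'f'. The stems whose second-to-last letter is 'f' (wuberdifb → wuberdifbet, polfofz → polfofzet) add -et.
The other patterns: stems whose second-to-last letter is 'r' insert -in- after the first vowel; stems whose second-to-last letter is 'w' add ha- … -uv around the stem.
So kunifb → kunifbet.

kunifbet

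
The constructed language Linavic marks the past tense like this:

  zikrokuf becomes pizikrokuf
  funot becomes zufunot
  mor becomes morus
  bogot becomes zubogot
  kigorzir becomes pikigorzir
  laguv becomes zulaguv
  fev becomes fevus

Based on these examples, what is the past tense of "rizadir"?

fev and laguv both end in -v yet inflect differently (fevus, zulaguv), so the final letter is not what conditions the rule; the number of vowels is.
"rizadir" has 3 vowels. The stems with 3 vowels (kigorzir → pikigorzir, zikrokuf → pizikrokuf) add the prefix pi-.
The other patterns: stems with 1 vowel add -us; stems with 2 vowels add the prefix zu-.
So rizadir → pirizadir.

pirizadir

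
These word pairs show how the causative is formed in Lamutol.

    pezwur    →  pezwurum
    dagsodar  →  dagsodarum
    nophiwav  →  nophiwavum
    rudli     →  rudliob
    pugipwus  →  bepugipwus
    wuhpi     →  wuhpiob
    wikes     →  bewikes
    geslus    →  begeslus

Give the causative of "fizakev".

fizakevum

geslus and pezwur both have last vowel 'u' yet inflect differently (begeslus, pezwurum), so the last vowel is not what conditions the rule; the final letter is.
"fizakev" ends in -v. The one such stem in the data (nophiwav → nophiwavum) adds -um, so the same rule applies.
The other patterns: stems ending in -i add -ob; stems ending in -s add the prefix be-.
So fizakev → fizakevum.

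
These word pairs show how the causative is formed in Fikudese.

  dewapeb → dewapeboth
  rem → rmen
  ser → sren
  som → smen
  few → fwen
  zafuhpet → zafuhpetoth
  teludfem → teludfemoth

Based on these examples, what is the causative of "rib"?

rben

teludfem and som both end in -m yet inflect differently (teludfemoth, smen), so the final letter is not what conditions the rule; the number of vowels is.
"rib" has 1 vowel. The stems with 1 vowel (ser → sren, som → smen, few → fwen) delete the last vowel and add -en.
So rib → rben.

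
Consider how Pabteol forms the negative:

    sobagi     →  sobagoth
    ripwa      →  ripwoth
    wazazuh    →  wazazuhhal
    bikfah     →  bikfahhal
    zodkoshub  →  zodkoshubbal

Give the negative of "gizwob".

"gizwob" ends in a consonant. The stems ending in a consonant (bikfah → bikfahhal, wazazuh → wazazuhhal, zodkoshub → zodkoshubbal) double the final consonant and add -al.
The other pattern: stems ending in a vowel drop the final letter and add -oth.
So gizwob → gizwobbal.

gizwobbal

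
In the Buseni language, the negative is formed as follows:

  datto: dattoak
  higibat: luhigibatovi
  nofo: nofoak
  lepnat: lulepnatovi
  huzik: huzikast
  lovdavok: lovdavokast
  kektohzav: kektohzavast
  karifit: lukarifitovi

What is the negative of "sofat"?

lusofatovi

"sofat" ends in -t. The stems ending in -t (higibat → luhigibatovi, lepnat → lulepnatovi, karifit → lukarifitovi) add lu- … -ovi around the stem.
So sofat → lusofatovi.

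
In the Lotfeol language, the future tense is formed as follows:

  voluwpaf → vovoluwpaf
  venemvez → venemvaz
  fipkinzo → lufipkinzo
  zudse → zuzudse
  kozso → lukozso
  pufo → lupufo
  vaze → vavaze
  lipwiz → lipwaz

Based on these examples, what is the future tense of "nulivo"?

lunulivo

venemvez and zudse both have last vowel 'e' yet inflect differently (venemvaz, zuzudse), so the last vowel is not what conditions the rule; the final letter is.
"nulivo" ends in -o. The stems ending in -o (pufo → lupufo, kozso → lukozso, fipkinzo → lufipkinzo) add the prefix lu-.
The other patterns: stems ending in -z change the last vowel to 'a'; stems ending in -e or -f repeat the first consonant+vowel as a prefix.
So nulivo → lunulivo.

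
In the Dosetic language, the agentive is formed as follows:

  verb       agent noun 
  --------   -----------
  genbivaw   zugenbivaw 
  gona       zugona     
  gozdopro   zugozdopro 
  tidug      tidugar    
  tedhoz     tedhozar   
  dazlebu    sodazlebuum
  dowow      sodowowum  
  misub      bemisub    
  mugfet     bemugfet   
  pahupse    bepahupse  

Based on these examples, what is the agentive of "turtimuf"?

genbivaw and dowow both end in -w yet inflect differently (zugenbivaw, sodowowum), so the final letter is not what conditions the rule; the first letter is.
"turtimuf" begins with t-. The stems beginning with t- (tidug → tidugar, tedhoz → tedhozar) add -ar.
So turtimuf → turtimufar.

turtimufar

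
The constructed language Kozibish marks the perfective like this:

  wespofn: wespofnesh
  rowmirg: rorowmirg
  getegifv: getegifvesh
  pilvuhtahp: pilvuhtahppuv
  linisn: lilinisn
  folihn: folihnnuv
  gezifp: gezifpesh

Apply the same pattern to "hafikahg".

pilvuhtahp and gezifp both end in -p yet inflect differently (pilvuhtahppuv, gezifpesh), so the final letter is not what conditions the rule; the second-to-last letter is.
"hafikahg" has second-to-last letter 'h'. The stems whose second-to-last letter is 'h' (folihn → folihnnuv, pilvuhtahp → pilvuhtahppuv) double the final consonant and add -uv.
So hafikahg → hafikahgguv.

hafikahgguv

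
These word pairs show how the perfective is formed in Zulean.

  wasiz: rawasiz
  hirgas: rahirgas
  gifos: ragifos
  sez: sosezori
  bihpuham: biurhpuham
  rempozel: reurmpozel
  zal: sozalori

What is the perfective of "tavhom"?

ratavhom

sez and wasiz both end in -z yet inflect differently (sosezori, rawasiz), so the final letter is not what conditions the rule; the number of vowels is.
"tavhom" has 2 vowels. The stems with 2 vowels (wasiz → rawasiz, hirgas → rahirgas, gifos → ragifos) add the prefix ra-.
The other patterns: stems with 1 vowel add so- … -ori around the stem; stems with 3 vowels insert -ur- after the first vowel.
So tavhom → ratavhom.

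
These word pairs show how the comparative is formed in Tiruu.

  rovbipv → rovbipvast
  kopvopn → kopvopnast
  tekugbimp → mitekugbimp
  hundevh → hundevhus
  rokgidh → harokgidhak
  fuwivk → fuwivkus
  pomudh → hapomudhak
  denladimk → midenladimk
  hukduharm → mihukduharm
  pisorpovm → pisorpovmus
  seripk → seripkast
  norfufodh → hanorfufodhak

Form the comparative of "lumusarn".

"lumusarn" has second-to-last letter 'r'. The one such stem in the data (hukduharm → mihukduharm) adds the prefix mi-, so the same rule applies.
The other patterns: stems whose second-to-last letter is 'd' add ha- … -ak around the stem; stems whose second-to-last letter is 'v' add -us; stems whose second-to-last letter is 'p' add -ast.
So lumusarn → milumusarn.

milumusarn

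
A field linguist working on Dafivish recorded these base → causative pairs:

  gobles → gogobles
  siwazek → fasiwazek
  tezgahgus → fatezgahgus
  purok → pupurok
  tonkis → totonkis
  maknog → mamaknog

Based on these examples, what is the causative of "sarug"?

sasarug

tonkis and tezgahgus both end in -s yet inflect differently (totonkis, fatezgahgus), so the final letter is not what conditions the rule; the number of vowels is.
"sarug" has 2 vowels. The stems with 2 vowels (tonkis → totonkis, gobles → gogobles, purok → pupurok) repeat the first consonant+vowel as a prefix.
The other pattern: stems with 3 vowels add the prefix fa-.
So sarug → sasarug.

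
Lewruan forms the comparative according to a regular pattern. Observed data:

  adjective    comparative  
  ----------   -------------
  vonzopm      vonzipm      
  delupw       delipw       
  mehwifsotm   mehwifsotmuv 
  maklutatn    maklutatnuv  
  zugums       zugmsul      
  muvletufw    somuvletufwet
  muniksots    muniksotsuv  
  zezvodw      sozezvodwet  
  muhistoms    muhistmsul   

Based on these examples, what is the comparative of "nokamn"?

nokmnul

vonzopm and mehwifsotm both end in -m yet inflect differently (vonzipm, mehwifsotmuv), so the final letter is not what conditions the rule; the second-to-last letter is.
"nokamn" has second-to-last letter 'm'. The stems whose second-to-last letter is 'm' (muhistoms → muhistmsul, zugums → zugmsul) delete the last vowel and add -ul.
The other patterns: stems whose second-to-last letter is 'p' change the last vowel to 'i'; stems whose second-to-last letter is 't' add -uv; stems whose second-to-last letter is 'd' or 'f' add so- … -et around the stem.
So nokamn → nokmnul.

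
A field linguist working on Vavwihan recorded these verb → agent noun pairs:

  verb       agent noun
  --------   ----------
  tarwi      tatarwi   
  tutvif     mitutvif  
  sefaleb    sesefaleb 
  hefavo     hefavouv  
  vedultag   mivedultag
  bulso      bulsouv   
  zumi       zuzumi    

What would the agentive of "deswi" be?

dedeswi

zumi and tutvif both have last vowel 'i' yet inflect differently (zuzumi, mitutvif), so the last vowel is not what conditions the rule; the final letter is.
"deswi" ends in -i. The stems ending in -i (zumi → zuzumi, tarwi → tatarwi) repeat the first consonant+vowel as a prefix.
The other patterns: stems ending in -o add -uv; stems ending in -f or -g add the prefix mi-.
So deswi → dedeswi.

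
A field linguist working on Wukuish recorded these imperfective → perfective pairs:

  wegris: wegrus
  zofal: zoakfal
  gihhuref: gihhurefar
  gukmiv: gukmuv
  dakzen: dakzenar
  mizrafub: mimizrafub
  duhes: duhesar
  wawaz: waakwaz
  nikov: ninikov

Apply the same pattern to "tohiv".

tohuv

"tohiv" has last vowel 'i'. The stems whose last vowel is 'i' (gukmiv → gukmuv, wegris → wegrus) change the last vowel to 'u'.
The other patterns: stems whose last vowel is 'e' add -ar; stems whose last vowel is 'o' or 'u' repeat the first consonant+vowel as a prefix; stems whose last vowel is 'a' insert -ak- after the first vowel.
So tohiv → tohuv.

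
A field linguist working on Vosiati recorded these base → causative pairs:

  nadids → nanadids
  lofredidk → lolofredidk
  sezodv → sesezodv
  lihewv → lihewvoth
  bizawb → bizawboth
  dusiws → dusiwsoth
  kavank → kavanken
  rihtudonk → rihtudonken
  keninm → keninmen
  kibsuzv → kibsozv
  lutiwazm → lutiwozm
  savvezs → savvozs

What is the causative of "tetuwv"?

tetuwvoth

sezodv and lihewv both end in -v yet inflect differently (sesezodv, lihewvoth), so the final letter is not what conditions the rule; the second-to-last letter is.
"tetuwv" has second-to-last letter 'w'. The stems whose second-to-last letter is 'w' (lihewv → lihewvoth, bizawb → bizawboth, dusiws → dusiwsoth) add -oth.
So tetuwv → tetuwvoth.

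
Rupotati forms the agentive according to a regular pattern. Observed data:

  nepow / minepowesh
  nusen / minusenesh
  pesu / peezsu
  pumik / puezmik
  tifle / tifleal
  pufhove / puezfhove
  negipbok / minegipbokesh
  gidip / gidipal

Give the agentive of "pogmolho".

poezgmolho

pufhove and tifle both end in -e yet inflect differently (puezfhove, tifleal), so the final letter is not what conditions the rule; the first letter is.
"pogmolho" begins with p-. The stems beginning with p- (pufhove → puezfhove, pesu → peezsu, pumik → puezmik) insert -ez- after the first vowel.
So pogmolho → poezgmolho.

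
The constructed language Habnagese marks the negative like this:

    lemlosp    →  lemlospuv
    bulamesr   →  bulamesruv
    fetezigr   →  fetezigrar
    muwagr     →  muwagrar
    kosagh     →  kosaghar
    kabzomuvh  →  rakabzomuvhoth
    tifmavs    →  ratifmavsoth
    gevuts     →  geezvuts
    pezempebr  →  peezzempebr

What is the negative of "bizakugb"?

"bizakugb" has second-to-last letter 'g'. The stems whose second-to-last letter is 'g' (fetezigr → fetezigrar, muwagr → muwagrar, kosagh → kosaghar) add -ar.
So bizakugb → bizakugbar.

bizakugbar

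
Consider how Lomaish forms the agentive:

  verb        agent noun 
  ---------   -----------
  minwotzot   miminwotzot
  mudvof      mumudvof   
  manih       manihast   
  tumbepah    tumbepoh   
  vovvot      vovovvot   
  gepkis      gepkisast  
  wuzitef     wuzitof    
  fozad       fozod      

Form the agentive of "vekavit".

"vekavit" has last vowel 'i'. The stems whose last vowel is 'i' (gepkis → gepkisast, manih → manihast) add -ast.
So vekavit → vekavitast.

vekavitast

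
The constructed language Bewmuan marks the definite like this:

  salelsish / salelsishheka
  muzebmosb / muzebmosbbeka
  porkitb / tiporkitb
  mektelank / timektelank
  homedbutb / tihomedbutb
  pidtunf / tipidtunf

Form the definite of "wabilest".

muzebmosb and porkitb both end in -b yet inflect differently (muzebmosbbeka, tiporkitb), so the final letter is not what conditions the rule; the second-to-last letter is.
"wabilest" has second-to-last letter 's'. The stems whose second-to-last letter is 's' (salelsish → salelsishheka, muzebmosb → muzebmosbbeka) double the final consonant and add -eka.
The other pattern: stems whose second-to-last letter is 'n' or 't' add the prefix ti-.
So wabilest → wabilestteka.

wabilestteka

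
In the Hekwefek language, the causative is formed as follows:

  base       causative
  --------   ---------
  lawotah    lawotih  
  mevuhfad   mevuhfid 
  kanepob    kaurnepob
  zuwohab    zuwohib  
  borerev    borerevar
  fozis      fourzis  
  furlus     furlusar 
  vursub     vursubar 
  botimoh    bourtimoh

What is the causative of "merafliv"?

meurrafliv

"merafliv" has last vowel 'i'. The one such stem in the data (fozis → fourzis) inserts -ur- after the first vowel (as do botimoh, kanepob), so the same rule applies.
So merafliv → meurrafliv.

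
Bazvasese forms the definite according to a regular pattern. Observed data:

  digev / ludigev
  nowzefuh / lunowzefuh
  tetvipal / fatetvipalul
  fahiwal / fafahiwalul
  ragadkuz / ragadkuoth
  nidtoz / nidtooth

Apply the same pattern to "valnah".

luvalnah

ragadkuz and nowzefuh both have last vowel 'u' yet inflect differently (ragadkuoth, lunowzefuh), so the last vowel is not what conditions the rule; the final letter is.
"valnah" ends in -h. The one such stem in the data (nowzefuh → lunowzefuh) adds the prefix lu-, so the same rule applies.
The other patterns: stems ending in -z drop the final letter and add -oth; stems ending in -l add fa- … -ul around the stem.
So valnah → luvalnah.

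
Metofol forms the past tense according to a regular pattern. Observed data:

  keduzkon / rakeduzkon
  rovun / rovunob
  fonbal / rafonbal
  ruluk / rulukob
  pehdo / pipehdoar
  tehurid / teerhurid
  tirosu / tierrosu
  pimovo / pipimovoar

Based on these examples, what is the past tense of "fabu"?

rafabu

"fabu" begins with f-. The one such stem in the data (fonbal → rafonbal) adds the prefix ra-, so the same rule applies.
The other patterns: stems beginning with t- insert -er- after the first vowel; stems beginning with r- add -ob; stems beginning with p- add pi- … -ar around the stem.
So fabu → rafabu.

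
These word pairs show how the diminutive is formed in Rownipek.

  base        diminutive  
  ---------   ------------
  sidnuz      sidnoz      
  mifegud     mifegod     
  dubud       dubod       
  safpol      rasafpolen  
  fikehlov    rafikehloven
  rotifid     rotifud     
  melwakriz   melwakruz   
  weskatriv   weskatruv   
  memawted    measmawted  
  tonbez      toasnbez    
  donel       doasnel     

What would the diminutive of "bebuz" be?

beboz

mifegud and rotifid both end in -d yet inflect differently (mifegod, rotifud), so the final letter is not what conditions the rule; the last vowel is.
"bebuz" has last vowel 'u'. The stems whose last vowel is 'u' (sidnuz → sidnoz, mifegud → mifegod, dubud → dubod) change the last vowel to 'o'.
So bebuz → beboz.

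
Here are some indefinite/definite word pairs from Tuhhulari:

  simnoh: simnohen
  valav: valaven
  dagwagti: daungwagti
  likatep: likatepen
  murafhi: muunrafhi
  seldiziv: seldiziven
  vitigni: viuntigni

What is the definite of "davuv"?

davuven

"davuv" ends in a consonant. The stems ending in a consonant (seldiziv → seldiziven, valav → valaven, likatep → likatepen) add -en.
The other pattern: stems ending in a vowel insert -un- after the first vowel.
So davuv → davuven.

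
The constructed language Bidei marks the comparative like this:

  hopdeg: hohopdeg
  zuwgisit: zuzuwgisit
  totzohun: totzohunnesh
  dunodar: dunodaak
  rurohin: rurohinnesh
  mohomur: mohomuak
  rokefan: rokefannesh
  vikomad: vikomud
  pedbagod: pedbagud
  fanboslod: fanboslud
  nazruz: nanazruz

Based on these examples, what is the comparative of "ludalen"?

ludalennesh

vikomad and rokefan both have last vowel 'a' yet inflect differently (vikomud, rokefannesh), so the last vowel is not what conditions the rule; the final letter is.
"ludalen" ends in -n. The stems ending in -n (rokefan → rokefannesh, rurohin → rurohinnesh, totzohun → totzohunnesh) double the final consonant and add -esh.
The other patterns: stems ending in -d change the last vowel to 'u'; stems ending in -r drop the final letter and add -ak; stems ending in -g, -t or -z repeat the first consonant+vowel as a prefix.
So ludalen → ludalennesh.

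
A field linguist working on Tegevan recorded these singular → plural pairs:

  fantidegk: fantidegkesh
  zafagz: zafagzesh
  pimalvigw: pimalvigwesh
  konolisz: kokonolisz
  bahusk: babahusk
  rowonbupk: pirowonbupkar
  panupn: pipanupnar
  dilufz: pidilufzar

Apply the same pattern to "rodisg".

rorodisg

"rodisg" has second-to-last letter 's'. The stems whose second-to-last letter is 's' (konolisz → kokonolisz, bahusk → babahusk) repeat the first consonant+vowel as a prefix.
So rodisg → rorodisg.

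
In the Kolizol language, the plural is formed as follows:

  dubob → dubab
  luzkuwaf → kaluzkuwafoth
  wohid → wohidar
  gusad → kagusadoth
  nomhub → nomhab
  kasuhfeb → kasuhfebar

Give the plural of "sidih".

"sidih" has last vowel 'i'. The one such stem in the data (wohid → wohidar) adds -ar, so the same rule applies.
The other patterns: stems whose last vowel is 'a' add ka- … -oth around the stem; stems whose last vowel is 'o' or 'u' change the last vowel to 'a'.
So sidih → sidihar.

sidihar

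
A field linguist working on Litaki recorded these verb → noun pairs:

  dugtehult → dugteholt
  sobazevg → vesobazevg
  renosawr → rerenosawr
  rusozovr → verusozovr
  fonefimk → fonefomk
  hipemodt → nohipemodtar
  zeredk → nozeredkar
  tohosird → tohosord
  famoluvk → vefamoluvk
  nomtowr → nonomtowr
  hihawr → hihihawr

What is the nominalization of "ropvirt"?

"ropvirt" has second-to-last letter 'r'. The one such stem in the data (tohosird → tohosord) changes the last vowel to 'o' (as do fonefimk, dugtehult), so the same rule applies.
So ropvirt → ropvort.

ropvort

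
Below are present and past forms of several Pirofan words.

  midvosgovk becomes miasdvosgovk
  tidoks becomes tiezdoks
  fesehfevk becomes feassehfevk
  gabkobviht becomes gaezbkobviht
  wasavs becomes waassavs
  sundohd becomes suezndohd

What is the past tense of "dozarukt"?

doezzarukt

wasavs and tidoks both end in -s yet inflect differently (waassavs, tiezdoks), so the final letter is not what conditions the rule; the second-to-last letter is.
"dozarukt" has second-to-last letter 'k'. The one such stem in the data (tidoks → tiezdoks) inserts -ez- after the first vowel (as do sundohd, gabkobviht), so the same rule applies.
So dozarukt → doezzarukt.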